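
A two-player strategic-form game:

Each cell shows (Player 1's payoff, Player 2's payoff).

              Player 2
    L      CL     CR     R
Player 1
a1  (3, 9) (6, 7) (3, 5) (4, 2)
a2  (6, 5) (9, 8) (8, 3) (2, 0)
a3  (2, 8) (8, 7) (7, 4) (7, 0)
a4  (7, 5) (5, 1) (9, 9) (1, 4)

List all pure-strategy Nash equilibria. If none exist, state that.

Mark each player's best response to every combination of opponents' strategies; a profile where every player is best-responding is a pure Nash equilibrium.
Player 1 against L: payoffs 3, 6, 2, 7 → best response a4.
Player 1 against CL: payoffs 6, 9, 8, 5 → best response a2.
Player 1 against CR: payoffs 3, 8, 7, 9 → best response a4.
Player 1 against R: payoffs 4, 2, 7, 1 → best response a3.
Player 2 against a1: payoffs 9, 7, 5, 2 → best response L.
Player 2 against a2: payoffs 5, 8, 3, 0 → best response CL.
Player 2 against a3: payoffs 8, 7, 4, 0 → best response L.
Player 2 against a4: payoffs 5, 1, 9, 4 → best response CR.
Mutual best responses: (a2, CL); (a4, CR).

(a2, CL) and (a4, CR)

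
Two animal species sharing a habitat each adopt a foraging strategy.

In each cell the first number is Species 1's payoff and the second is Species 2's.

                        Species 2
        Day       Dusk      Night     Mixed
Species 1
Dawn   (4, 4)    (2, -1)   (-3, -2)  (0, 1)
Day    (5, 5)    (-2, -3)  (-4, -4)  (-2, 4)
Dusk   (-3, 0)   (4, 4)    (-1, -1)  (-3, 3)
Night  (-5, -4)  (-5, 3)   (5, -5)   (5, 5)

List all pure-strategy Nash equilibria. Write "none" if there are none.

(Dawn, Day): Species 1 can switch to Day (4 → 5). Not NE.
(Dawn, Dusk): Species 1 can switch to Dusk (2 → 4). Not NE.
(Dawn, Night): Species 1 can switch to Dusk (-3 → -1). Not NE.
(Dawn, Mixed): Species 1 can switch to Night (0 → 5). Not NE.
(Day, Day): Species 1 gets 5, best alternative 4; Species 2 gets 5, best alternative 4. No profitable deviation — NE.
(Day, Dusk): Species 1 can switch to Dawn (-2 → 2). Not NE.
(Day, Night): Species 1 can switch to Dawn (-4 → -3). Not NE.
(Day, Mixed): Species 1 can switch to Dawn (-2 → 0). Not NE.
(Dusk, Day): Species 1 can switch to Dawn (-3 → 4). Not NE.
(Dusk, Dusk): Species 1 gets 4, best alternative 2; Species 2 gets 4, best alternative 3. No profitable deviation — NE.
(Night, Mixed): Species 1 gets 5, best alternative 0; Species 2 gets 5, best alternative 3. No profitable deviation — NE.
(The remaining 5 profiles each have a profitable deviation by the same check.)

The pure Nash equilibria are (Day, Day) and (Dusk, Dusk) and (Night, Mixed).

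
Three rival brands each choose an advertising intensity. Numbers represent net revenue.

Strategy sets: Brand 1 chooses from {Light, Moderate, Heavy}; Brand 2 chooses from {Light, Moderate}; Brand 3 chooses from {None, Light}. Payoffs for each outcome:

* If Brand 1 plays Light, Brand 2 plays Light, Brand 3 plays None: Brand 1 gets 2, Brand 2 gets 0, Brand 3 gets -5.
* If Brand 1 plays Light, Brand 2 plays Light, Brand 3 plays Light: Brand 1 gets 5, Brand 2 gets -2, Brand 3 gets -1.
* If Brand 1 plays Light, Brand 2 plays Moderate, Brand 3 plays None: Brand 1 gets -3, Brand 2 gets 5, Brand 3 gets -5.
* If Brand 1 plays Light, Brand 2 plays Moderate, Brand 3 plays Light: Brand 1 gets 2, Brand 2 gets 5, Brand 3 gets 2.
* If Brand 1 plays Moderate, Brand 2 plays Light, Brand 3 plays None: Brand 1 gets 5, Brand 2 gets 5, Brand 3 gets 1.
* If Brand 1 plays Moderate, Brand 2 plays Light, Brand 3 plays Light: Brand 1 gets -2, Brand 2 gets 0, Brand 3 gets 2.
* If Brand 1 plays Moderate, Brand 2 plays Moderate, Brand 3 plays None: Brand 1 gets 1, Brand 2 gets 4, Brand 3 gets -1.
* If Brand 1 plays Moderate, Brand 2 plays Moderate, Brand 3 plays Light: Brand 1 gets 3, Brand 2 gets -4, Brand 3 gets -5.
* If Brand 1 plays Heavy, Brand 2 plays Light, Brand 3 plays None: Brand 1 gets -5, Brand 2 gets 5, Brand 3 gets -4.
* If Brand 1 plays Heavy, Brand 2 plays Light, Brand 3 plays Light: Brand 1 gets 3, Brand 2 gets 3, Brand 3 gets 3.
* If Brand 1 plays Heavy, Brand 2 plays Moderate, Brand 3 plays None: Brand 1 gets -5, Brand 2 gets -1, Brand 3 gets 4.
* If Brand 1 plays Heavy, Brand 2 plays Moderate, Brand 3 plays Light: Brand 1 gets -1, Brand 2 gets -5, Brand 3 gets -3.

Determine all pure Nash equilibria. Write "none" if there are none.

(Light, Light, None): Brand 1 can switch to Moderate (2 → 5). Not NE.
(Light, Light, Light): Brand 2 can switch to Moderate (-2 → 5). Not NE.
(Light, Moderate, None): Brand 1 can switch to Moderate (-3 → 1). Not NE.
(Light, Moderate, Light): Brand 1 can switch to Moderate (2 → 3). Not NE.
(Moderate, Light, None): Brand 3 can switch to Light (1 → 2). Not NE.
(Moderate, Light, Light): Brand 1 can switch to Light (-2 → 5). Not NE.
(Moderate, Moderate, None): Brand 2 can switch to Light (4 → 5). Not NE.
(Moderate, Moderate, Light): Brand 2 can switch to Light (-4 → 0). Not NE.
(Heavy, Light, None): Brand 1 can switch to Light (-5 → 2). Not NE.
(Heavy, Light, Light): Brand 1 can switch to Light (3 → 5). Not NE.
(Heavy, Moderate, None): Brand 1 can switch to Light (-5 → -3). Not NE.
(Heavy, Moderate, Light): Brand 1 can switch to Light (-1 → 2). Not NE.

No pure-strategy Nash equilibrium.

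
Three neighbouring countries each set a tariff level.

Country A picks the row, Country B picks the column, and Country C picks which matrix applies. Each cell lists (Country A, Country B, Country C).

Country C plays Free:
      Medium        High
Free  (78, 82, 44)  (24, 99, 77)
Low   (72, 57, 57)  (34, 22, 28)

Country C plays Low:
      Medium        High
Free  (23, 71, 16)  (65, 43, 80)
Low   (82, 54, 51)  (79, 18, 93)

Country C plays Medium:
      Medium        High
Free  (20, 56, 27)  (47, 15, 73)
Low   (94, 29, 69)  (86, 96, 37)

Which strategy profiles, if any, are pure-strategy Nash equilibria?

Country A against (Medium, Free): payoffs 78, 72 → best response Free.
Country A against (Medium, Low): payoffs 23, 82 → best response Low.
Country A against (Medium, Medium): payoffs 20, 94 → best response Low.
Country A against (High, Free): payoffs 24, 34 → best response Low.
Country A against (High, Low): payoffs 65, 79 → best response Low.
Country A against (High, Medium): payoffs 47, 86 → best response Low.
Country B against (Free, Free): payoffs 82, 99 → best response High.
Country B against (Free, Low): payoffs 71, 43 → best response Medium.
Country B against (Free, Medium): payoffs 56, 15 → best response Medium.
Country B against (Low, Free): payoffs 57, 22 → best response Medium.
Country B against (Low, Low): payoffs 54, 18 → best response Medium.
Country B against (Low, Medium): payoffs 29, 96 → best response High.
Country C against (Free, Medium): payoffs 44, 16, 27 → best response Free.
Country C against (Free, High): payoffs 77, 80, 73 → best response Low.
Country C against (Low, Medium): payoffs 57, 51, 69 → best response Medium.
Country C against (Low, High): payoffs 28, 93, 37 → best response Low.
No profile is a mutual best response for all players.

There is no pure-strategy Nash equilibrium.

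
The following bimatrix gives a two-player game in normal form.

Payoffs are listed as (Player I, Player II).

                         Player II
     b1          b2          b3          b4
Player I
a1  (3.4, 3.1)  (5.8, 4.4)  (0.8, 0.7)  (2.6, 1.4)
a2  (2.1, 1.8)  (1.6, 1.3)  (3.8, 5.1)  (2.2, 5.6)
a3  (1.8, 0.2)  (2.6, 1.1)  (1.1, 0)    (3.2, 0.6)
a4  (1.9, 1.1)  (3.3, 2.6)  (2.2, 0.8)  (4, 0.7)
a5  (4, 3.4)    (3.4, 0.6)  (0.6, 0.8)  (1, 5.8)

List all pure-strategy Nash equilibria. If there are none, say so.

(a1, b1): Player I can switch to a5 (3.4 → 4). Not NE.
(a1, b2): Player I gets 5.8, best alternative 3.4; Player II gets 4.4, best alternative 3.1. No profitable deviation — NE.
(a1, b3): Player I can switch to a2 (0.8 → 3.8). Not NE.
(a1, b4): Player I can switch to a3 (2.6 → 3.2). Not NE.
(a2, b1): Player I can switch to a1 (2.1 → 3.4). Not NE.
(a2, b2): Player I can switch to a1 (1.6 → 5.8). Not NE.
(a2, b3): Player II can switch to b4 (5.1 → 5.6). Not NE.
(a2, b4): Player I can switch to a1 (2.2 → 2.6). Not NE.
(a3, b1): Player I can switch to a1 (1.8 → 3.4). Not NE.
(a3, b2): Player I can switch to a1 (2.6 → 5.8). Not NE.
(a3, b3): Player I can switch to a2 (1.1 → 3.8). Not NE.
(The remaining 9 profiles each have a profitable deviation by the same check.)

(a1, b2)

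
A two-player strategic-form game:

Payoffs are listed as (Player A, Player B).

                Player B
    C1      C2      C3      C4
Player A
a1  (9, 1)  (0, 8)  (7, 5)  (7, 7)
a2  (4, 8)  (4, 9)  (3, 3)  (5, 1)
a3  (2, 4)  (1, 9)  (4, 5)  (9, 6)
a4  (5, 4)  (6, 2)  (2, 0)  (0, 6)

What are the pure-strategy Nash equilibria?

Player A against C1: payoffs 9, 4, 2, 5 → best response a1.
Player A against C2: payoffs 0, 4, 1, 6 → best response a4.
Player A against C3: payoffs 7, 3, 4, 2 → best response a1.
Player A against C4: payoffs 7, 5, 9, 0 → best response a3.
Player B against a1: payoffs 1, 8, 5, 7 → best response C2.
Player B against a2: payoffs 8, 9, 3, 1 → best response C2.
Player B against a3: payoffs 4, 9, 5, 6 → best response C2.
Player B against a4: payoffs 4, 2, 0, 6 → best response C4.
No profile is a mutual best response for all players.

This game has no pure Nash equilibrium.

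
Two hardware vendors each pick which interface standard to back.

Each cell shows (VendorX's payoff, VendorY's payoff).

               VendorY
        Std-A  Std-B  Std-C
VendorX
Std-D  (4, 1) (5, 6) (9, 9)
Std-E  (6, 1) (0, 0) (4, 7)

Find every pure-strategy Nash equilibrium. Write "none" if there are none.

(Std-D, Std-C)

For each player, find the best response to each opponent profile; mutual best responses are the pure NE.
VendorX against Std-A: payoffs 4, 6 → best response Std-E.
VendorX against Std-B: payoffs 5, 0 → best response Std-D.
VendorX against Std-C: payoffs 9, 4 → best response Std-D.
VendorY against Std-D: payoffs 1, 6, 9 → best response Std-C.
VendorY against Std-E: payoffs 1, 0, 7 → best response Std-C.
Mutual best responses: (Std-D, Std-C).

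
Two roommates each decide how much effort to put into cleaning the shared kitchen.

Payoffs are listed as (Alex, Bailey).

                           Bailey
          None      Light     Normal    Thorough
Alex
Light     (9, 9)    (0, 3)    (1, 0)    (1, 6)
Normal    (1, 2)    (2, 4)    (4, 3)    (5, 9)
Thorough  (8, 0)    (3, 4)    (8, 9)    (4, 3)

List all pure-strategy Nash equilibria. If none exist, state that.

For each strategy profile, look for a profitable unilateral deviation.
(Light, None): Alex gets 9, best alternative 8; Bailey gets 9, best alternative 6. No profitable deviation — NE.
(Light, Light): Alex can switch to Normal (0 → 2). Not NE.
(Light, Normal): Alex can switch to Normal (1 → 4). Not NE.
(Light, Thorough): Alex can switch to Normal (1 → 5). Not NE.
(Normal, None): Alex can switch to Light (1 → 9). Not NE.
(Normal, Light): Alex can switch to Thorough (2 → 3). Not NE.
(Normal, Normal): Alex can switch to Thorough (4 → 8). Not NE.
(Normal, Thorough): Alex gets 5, best alternative 4; Bailey gets 9, best alternative 4. No profitable deviation — NE.
(Thorough, None): Alex can switch to Light (8 → 9). Not NE.
(Thorough, Light): Bailey can switch to Normal (4 → 9). Not NE.
(Thorough, Normal): Alex gets 8, best alternative 4; Bailey gets 9, best alternative 4. No profitable deviation — NE.
(Thorough, Thorough): Alex can switch to Normal (4 → 5). Not NE.

The pure Nash equilibria are (Light, None) and (Normal, Thorough) and (Thorough, Normal).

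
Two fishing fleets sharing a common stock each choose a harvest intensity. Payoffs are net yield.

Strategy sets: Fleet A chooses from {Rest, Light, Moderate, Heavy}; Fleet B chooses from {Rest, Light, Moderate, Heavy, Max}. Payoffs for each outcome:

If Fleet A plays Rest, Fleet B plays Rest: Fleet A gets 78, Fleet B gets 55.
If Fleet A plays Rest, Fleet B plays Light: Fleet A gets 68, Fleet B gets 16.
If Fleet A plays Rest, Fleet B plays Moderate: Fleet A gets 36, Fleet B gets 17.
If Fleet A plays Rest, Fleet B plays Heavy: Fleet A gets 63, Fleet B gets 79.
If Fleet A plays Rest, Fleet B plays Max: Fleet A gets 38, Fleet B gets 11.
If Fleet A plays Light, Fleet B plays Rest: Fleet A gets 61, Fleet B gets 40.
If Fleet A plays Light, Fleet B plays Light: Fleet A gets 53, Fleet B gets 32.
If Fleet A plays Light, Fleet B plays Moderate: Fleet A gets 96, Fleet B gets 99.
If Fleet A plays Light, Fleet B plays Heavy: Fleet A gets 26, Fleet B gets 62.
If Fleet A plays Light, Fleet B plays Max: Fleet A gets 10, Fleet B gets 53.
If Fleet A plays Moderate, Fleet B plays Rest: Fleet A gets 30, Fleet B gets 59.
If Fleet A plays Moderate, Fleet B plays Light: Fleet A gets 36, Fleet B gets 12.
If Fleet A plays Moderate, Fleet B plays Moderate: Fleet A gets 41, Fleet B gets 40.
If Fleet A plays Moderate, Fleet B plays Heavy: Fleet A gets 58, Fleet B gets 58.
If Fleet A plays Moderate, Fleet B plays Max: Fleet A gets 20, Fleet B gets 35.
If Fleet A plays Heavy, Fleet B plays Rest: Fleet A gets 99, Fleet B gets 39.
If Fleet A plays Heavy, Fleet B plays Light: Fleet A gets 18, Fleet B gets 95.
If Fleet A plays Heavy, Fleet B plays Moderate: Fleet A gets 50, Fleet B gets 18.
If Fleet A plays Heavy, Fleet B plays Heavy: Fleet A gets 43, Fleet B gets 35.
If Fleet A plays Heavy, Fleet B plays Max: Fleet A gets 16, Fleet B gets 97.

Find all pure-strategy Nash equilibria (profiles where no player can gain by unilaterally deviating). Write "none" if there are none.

Pure-strategy Nash equilibria: (Rest, Heavy), (Light, Moderate)

Mark each player's best response to every combination of opponents' strategies; a profile where every player is best-responding is a pure Nash equilibrium.
Fleet A against Rest: payoffs 78, 61, 30, 99 → best response Heavy.
Fleet A against Light: payoffs 68, 53, 36, 18 → best response Rest.
Fleet A against Moderate: payoffs 36, 96, 41, 50 → best response Light.
Fleet A against Heavy: payoffs 63, 26, 58, 43 → best response Rest.
Fleet A against Max: payoffs 38, 10, 20, 16 → best response Rest.
Fleet B against Rest: payoffs 55, 16, 17, 79, 11 → best response Heavy.
Fleet B against Light: payoffs 40, 32, 99, 62, 53 → best response Moderate.
Fleet B against Moderate: payoffs 59, 12, 40, 58, 35 → best response Rest.
Fleet B against Heavy: payoffs 39, 95, 18, 35, 97 → best response Max.
Mutual best responses: (Rest, Heavy); (Light, Moderate).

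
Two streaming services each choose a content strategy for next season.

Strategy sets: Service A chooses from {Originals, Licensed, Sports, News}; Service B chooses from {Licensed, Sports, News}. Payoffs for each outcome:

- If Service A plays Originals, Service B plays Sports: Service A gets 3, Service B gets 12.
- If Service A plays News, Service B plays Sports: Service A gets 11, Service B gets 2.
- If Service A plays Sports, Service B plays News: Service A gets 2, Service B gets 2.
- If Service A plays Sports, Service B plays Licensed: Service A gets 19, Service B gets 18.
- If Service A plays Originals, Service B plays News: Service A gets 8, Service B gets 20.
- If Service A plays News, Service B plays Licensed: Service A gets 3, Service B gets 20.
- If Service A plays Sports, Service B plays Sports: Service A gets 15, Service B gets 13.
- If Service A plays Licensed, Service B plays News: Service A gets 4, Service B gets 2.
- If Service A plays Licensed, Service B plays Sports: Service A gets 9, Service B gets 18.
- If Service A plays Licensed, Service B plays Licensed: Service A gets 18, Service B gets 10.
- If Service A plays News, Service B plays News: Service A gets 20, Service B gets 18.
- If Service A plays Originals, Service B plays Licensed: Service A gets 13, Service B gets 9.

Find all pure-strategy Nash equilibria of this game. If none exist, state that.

The unique pure-strategy Nash equilibrium is (Sports, Licensed).

(Originals, Licensed): Service A can switch to Licensed (13 → 18). Not NE.
(Originals, Sports): Service A can switch to Licensed (3 → 9). Not NE.
(Originals, News): Service A can switch to News (8 → 20). Not NE.
(Licensed, Licensed): Service A can switch to Sports (18 → 19). Not NE.
(Licensed, Sports): Service A can switch to Sports (9 → 15). Not NE.
(Licensed, News): Service A can switch to Originals (4 → 8). Not NE.
(Sports, Licensed): Service A gets 19, best alternative 18; Service B gets 18, best alternative 13. No profitable deviation — NE.
(Sports, Sports): Service B can switch to Licensed (13 → 18). Not NE.
(Sports, News): Service A can switch to Originals (2 → 8). Not NE.
(The remaining 3 profiles each have a profitable deviation by the same check.)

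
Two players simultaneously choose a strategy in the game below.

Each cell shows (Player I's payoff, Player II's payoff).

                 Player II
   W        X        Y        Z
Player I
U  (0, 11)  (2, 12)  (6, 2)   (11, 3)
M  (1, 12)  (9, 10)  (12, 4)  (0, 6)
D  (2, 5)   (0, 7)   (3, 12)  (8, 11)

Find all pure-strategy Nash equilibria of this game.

none

Player I against W: payoffs 0, 1, 2 → best response D.
Player I against X: payoffs 2, 9, 0 → best response M.
Player I against Y: payoffs 6, 12, 3 → best response M.
Player I against Z: payoffs 11, 0, 8 → best response U.
Player II against U: payoffs 11, 12, 2, 3 → best response X.
Player II against M: payoffs 12, 10, 4, 6 → best response W.
Player II against D: payoffs 5, 7, 12, 11 → best response Y.
No profile is a mutual best response for all players.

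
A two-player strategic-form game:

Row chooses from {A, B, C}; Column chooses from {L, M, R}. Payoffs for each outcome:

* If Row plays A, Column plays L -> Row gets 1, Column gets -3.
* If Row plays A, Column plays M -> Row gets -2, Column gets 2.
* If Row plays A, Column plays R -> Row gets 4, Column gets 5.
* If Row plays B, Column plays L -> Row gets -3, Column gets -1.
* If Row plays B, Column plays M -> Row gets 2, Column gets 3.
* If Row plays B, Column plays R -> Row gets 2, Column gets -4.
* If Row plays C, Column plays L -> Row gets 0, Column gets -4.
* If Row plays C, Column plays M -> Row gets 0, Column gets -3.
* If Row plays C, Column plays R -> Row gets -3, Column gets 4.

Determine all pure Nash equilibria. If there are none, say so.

Pure-strategy Nash equilibria: (A, R) and (B, M)

Row against L: payoffs 1, -3, 0 → best response A.
Row against M: payoffs -2, 2, 0 → best response B.
Row against R: payoffs 4, 2, -3 → best response A.
Column against A: payoffs -3, 2, 5 → best response R.
Column against B: payoffs -1, 3, -4 → best response M.
Column against C: payoffs -4, -3, 4 → best response R.
Mutual best responses: (A, R); (B, M).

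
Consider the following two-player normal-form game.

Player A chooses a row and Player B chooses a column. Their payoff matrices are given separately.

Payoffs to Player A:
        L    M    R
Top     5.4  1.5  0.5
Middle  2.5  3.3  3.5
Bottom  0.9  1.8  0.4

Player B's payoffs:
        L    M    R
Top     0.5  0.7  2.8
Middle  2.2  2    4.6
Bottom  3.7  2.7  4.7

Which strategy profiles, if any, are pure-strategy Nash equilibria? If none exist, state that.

(Middle, R)

Player A against L: payoffs 5.4, 2.5, 0.9 → best response Top.
Player A against M: payoffs 1.5, 3.3, 1.8 → best response Middle.
Player A against R: payoffs 0.5, 3.5, 0.4 → best response Middle.
Player B against Top: payoffs 0.5, 0.7, 2.8 → best response R.
Player B against Middle: payoffs 2.2, 2, 4.6 → best response R.
Player B against Bottom: payoffs 3.7, 2.7, 4.7 → best response R.
Mutual best responses: (Middle, R).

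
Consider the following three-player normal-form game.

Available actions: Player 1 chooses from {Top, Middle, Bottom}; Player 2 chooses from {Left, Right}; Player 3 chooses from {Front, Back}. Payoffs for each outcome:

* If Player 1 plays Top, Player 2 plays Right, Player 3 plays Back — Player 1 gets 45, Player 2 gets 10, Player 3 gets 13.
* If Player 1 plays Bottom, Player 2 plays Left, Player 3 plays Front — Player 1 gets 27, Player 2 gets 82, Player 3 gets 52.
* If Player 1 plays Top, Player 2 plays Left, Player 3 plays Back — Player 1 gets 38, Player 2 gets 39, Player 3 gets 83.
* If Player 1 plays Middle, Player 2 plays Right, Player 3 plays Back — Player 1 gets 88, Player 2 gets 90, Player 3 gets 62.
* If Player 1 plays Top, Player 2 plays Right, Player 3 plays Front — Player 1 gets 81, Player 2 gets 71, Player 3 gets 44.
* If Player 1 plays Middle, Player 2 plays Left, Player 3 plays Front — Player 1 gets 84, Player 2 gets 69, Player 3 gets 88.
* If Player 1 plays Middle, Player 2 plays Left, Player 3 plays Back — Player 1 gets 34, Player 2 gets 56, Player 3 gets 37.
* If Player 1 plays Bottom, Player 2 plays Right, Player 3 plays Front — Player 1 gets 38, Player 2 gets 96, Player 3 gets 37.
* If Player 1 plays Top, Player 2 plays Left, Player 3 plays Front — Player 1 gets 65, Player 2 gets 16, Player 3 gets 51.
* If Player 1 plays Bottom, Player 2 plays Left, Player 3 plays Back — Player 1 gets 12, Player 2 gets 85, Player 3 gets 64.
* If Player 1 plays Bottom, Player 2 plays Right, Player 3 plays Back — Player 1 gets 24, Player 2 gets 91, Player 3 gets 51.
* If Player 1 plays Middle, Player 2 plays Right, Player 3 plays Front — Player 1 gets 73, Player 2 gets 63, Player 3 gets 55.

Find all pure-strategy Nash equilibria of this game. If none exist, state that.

Player 1 against (Left, Front): payoffs 65, 84, 27 → best response Middle.
Player 1 against (Left, Back): payoffs 38, 34, 12 → best response Top.
Player 1 against (Right, Front): payoffs 81, 73, 38 → best response Top.
Player 1 against (Right, Back): payoffs 45, 88, 24 → best response Middle.
Player 2 against (Top, Front): payoffs 16, 71 → best response Right.
Player 2 against (Top, Back): payoffs 39, 10 → best response Left.
Player 2 against (Middle, Front): payoffs 69, 63 → best response Left.
Player 2 against (Middle, Back): payoffs 56, 90 → best response Right.
Player 2 against (Bottom, Front): payoffs 82, 96 → best response Right.
Player 2 against (Bottom, Back): payoffs 85, 91 → best response Right.
Player 3 against (Top, Left): payoffs 51, 83 → best response Back.
Player 3 against (Top, Right): payoffs 44, 13 → best response Front.
Player 3 against (Middle, Left): payoffs 88, 37 → best response Front.
Player 3 against (Middle, Right): payoffs 55, 62 → best response Back.
Player 3 against (Bottom, Left): payoffs 52, 64 → best response Back.
Player 3 against (Bottom, Right): payoffs 37, 51 → best response Back.
Mutual best responses: (Top, Left, Back); (Top, Right, Front); (Middle, Left, Front); (Middle, Right, Back).

The pure Nash equilibria are (Top, Left, Back) and (Top, Right, Front) and (Middle, Left, Front) and (Middle, Right, Back).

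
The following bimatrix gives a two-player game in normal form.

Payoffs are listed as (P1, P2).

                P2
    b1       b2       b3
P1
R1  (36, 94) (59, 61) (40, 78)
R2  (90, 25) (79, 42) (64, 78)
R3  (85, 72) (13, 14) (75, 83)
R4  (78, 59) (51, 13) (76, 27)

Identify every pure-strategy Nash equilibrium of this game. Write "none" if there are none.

This game has no pure Nash equilibrium.

P1 against b1: payoffs 36, 90, 85, 78 → best response R2.
P1 against b2: payoffs 59, 79, 13, 51 → best response R2.
P1 against b3: payoffs 40, 64, 75, 76 → best response R4.
P2 against R1: payoffs 94, 61, 78 → best response b1.
P2 against R2: payoffs 25, 42, 78 → best response b3.
P2 against R3: payoffs 72, 14, 83 → best response b3.
P2 against R4: payoffs 59, 13, 27 → best response b1.
No profile is a mutual best response for all players.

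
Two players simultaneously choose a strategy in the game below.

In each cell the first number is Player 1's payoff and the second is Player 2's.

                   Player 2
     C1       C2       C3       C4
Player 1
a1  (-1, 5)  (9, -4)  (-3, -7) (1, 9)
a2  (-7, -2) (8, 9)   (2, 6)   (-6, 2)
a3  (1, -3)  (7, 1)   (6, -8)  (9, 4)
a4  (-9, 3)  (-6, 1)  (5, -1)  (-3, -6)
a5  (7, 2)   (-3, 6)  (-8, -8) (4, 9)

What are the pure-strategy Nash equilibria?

Mark each player's best response to every combination of opponents' strategies; a profile where every player is best-responding is a pure Nash equilibrium.
Player 1 against C1: payoffs -1, -7, 1, -9, 7 → best response a5.
Player 1 against C2: payoffs 9, 8, 7, -6, -3 → best response a1.
Player 1 against C3: payoffs -3, 2, 6, 5, -8 → best response a3.
Player 1 against C4: payoffs 1, -6, 9, -3, 4 → best response a3.
Player 2 against a1: payoffs 5, -4, -7, 9 → best response C4.
Player 2 against a2: payoffs -2, 9, 6, 2 → best response C2.
Player 2 against a3: payoffs -3, 1, -8, 4 → best response C4.
Player 2 against a4: payoffs 3, 1, -1, -6 → best response C1.
Player 2 against a5: payoffs 2, 6, -8, 9 → best response C4.
Mutual best responses: (a3, C4).

The unique pure-strategy Nash equilibrium is (a3, C4).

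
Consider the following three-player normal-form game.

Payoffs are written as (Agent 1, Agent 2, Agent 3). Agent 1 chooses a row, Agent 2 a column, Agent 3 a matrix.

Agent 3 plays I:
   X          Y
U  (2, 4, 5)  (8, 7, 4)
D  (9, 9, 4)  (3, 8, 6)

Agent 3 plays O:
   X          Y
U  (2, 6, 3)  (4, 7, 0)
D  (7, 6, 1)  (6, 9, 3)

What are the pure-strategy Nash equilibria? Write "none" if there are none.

Pure-strategy Nash equilibria: (U, Y, I); (D, X, I)

For each strategy profile, look for a profitable unilateral deviation.
(U, X, I): Agent 1 can switch to D (2 → 9). Not NE.
(U, X, O): Agent 1 can switch to D (2 → 7). Not NE.
(U, Y, I): Agent 1 gets 8, best alternative 3; Agent 2 gets 7, best alternative 4; Agent 3 gets 4, best alternative 0. No profitable deviation — NE.
(U, Y, O): Agent 1 can switch to D (4 → 6). Not NE.
(D, X, I): Agent 1 gets 9, best alternative 2; Agent 2 gets 9, best alternative 8; Agent 3 gets 4, best alternative 1. No profitable deviation — NE.
(D, X, O): Agent 2 can switch to Y (6 → 9). Not NE.
(D, Y, I): Agent 1 can switch to U (3 → 8). Not NE.
(D, Y, O): Agent 3 can switch to I (3 → 6). Not NE.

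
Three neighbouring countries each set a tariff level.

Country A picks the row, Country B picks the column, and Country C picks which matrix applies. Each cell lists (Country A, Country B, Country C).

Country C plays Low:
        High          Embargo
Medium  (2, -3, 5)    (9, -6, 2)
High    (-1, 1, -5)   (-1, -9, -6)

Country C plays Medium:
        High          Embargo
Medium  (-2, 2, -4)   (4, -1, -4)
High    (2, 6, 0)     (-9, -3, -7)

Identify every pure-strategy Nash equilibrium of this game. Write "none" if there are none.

The pure Nash equilibria are (Medium, High, Low) and (High, High, Medium).

For each strategy profile, look for a profitable unilateral deviation.
(Medium, High, Low): Country A gets 2, best alternative -1; Country B gets -3, best alternative -6; Country C gets 5, best alternative -4. No profitable deviation — NE.
(Medium, High, Medium): Country A can switch to High (-2 → 2). Not NE.
(Medium, Embargo, Low): Country B can switch to High (-6 → -3). Not NE.
(Medium, Embargo, Medium): Country B can switch to High (-1 → 2). Not NE.
(High, High, Low): Country A can switch to Medium (-1 → 2). Not NE.
(High, High, Medium): Country A gets 2, best alternative -2; Country B gets 6, best alternative -3; Country C gets 0, best alternative -5. No profitable deviation — NE.
(High, Embargo, Low): Country A can switch to Medium (-1 → 9). Not NE.
(High, Embargo, Medium): Country A can switch to Medium (-9 → 4). Not NE.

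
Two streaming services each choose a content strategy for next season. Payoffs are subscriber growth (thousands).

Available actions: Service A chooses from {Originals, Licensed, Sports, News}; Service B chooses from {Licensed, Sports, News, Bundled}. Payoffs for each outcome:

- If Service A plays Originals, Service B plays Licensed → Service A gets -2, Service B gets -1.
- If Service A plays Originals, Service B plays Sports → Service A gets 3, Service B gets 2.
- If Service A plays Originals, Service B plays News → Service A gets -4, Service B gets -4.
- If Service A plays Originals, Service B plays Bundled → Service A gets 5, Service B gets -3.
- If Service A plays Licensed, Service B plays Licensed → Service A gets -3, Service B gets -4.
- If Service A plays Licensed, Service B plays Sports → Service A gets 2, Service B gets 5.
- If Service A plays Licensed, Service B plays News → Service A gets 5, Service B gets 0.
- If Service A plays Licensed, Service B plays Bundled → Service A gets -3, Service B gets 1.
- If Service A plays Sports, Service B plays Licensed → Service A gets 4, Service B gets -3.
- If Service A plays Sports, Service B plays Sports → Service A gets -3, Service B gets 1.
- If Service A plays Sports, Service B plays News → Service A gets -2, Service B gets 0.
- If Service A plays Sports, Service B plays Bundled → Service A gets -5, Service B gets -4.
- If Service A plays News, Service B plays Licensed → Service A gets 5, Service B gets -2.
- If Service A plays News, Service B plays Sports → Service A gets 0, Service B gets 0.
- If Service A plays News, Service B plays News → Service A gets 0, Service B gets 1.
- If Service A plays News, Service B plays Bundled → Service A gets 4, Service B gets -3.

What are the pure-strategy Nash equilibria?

(Originals, Licensed): Service A can switch to Sports (-2 → 4). Not NE.
(Originals, Sports): Service A gets 3, best alternative 2; Service B gets 2, best alternative -1. No profitable deviation — NE.
(Originals, News): Service A can switch to Licensed (-4 → 5). Not NE.
(Originals, Bundled): Service B can switch to Licensed (-3 → -1). Not NE.
(Licensed, Licensed): Service A can switch to Originals (-3 → -2). Not NE.
(Licensed, Sports): Service A can switch to Originals (2 → 3). Not NE.
(Licensed, News): Service B can switch to Sports (0 → 5). Not NE.
(Licensed, Bundled): Service A can switch to Originals (-3 → 5). Not NE.
(Sports, Licensed): Service A can switch to News (4 → 5). Not NE.
(The remaining 7 profiles each have a profitable deviation by the same check.)

(Originals, Sports)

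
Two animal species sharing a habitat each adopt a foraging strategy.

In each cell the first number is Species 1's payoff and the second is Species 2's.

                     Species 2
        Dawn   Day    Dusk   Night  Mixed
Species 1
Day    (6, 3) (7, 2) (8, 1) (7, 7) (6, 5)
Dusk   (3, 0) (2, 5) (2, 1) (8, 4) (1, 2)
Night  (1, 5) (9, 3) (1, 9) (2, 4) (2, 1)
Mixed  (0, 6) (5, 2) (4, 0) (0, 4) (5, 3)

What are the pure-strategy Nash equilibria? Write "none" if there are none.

This game has no pure Nash equilibrium.

Species 1 against Dawn: payoffs 6, 3, 1, 0 → best response Day.
Species 1 against Day: payoffs 7, 2, 9, 5 → best response Night.
Species 1 against Dusk: payoffs 8, 2, 1, 4 → best response Day.
Species 1 against Night: payoffs 7, 8, 2, 0 → best response Dusk.
Species 1 against Mixed: payoffs 6, 1, 2, 5 → best response Day.
Species 2 against Day: payoffs 3, 2, 1, 7, 5 → best response Night.
Species 2 against Dusk: payoffs 0, 5, 1, 4, 2 → best response Day.
Species 2 against Night: payoffs 5, 3, 9, 4, 1 → best response Dusk.
Species 2 against Mixed: payoffs 6, 2, 0, 4, 3 → best response Dawn.
No profile is a mutual best response for all players.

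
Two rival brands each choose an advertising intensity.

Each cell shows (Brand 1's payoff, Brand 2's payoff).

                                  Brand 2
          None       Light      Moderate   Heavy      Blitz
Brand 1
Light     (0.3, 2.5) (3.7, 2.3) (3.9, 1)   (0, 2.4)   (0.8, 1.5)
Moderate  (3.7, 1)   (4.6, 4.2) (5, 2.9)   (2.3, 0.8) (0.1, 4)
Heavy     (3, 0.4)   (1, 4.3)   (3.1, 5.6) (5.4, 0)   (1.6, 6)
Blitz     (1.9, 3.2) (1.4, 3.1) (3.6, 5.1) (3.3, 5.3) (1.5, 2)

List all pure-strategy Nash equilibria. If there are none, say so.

Brand 1 against None: payoffs 0.3, 3.7, 3, 1.9 → best response Moderate.
Brand 1 against Light: payoffs 3.7, 4.6, 1, 1.4 → best response Moderate.
Brand 1 against Moderate: payoffs 3.9, 5, 3.1, 3.6 → best response Moderate.
Brand 1 against Heavy: payoffs 0, 2.3, 5.4, 3.3 → best response Heavy.
Brand 1 against Blitz: payoffs 0.8, 0.1, 1.6, 1.5 → best response Heavy.
Brand 2 against Light: payoffs 2.5, 2.3, 1, 2.4, 1.5 → best response None.
Brand 2 against Moderate: payoffs 1, 4.2, 2.9, 0.8, 4 → best response Light.
Brand 2 against Heavy: payoffs 0.4, 4.3, 5.6, 0, 6 → best response Blitz.
Brand 2 against Blitz: payoffs 3.2, 3.1, 5.1, 5.3, 2 → best response Heavy.
Mutual best responses: (Moderate, Light); (Heavy, Blitz).

Pure-strategy Nash equilibria: (Moderate, Light), (Heavy, Blitz)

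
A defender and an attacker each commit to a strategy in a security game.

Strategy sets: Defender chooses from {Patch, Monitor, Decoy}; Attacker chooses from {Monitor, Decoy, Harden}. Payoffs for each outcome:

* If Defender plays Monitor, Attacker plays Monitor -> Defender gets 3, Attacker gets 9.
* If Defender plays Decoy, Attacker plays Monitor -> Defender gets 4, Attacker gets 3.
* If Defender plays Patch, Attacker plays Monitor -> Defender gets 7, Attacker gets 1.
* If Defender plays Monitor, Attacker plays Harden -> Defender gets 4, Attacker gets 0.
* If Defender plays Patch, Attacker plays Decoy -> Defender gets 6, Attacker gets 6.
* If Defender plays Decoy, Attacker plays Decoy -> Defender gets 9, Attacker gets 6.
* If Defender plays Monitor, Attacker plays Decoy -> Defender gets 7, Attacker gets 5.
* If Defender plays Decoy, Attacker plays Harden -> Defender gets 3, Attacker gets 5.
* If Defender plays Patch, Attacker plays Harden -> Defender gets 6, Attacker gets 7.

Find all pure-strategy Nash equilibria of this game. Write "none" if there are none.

(Patch, Monitor): Attacker can switch to Decoy (1 → 6). Not NE.
(Patch, Decoy): Defender can switch to Monitor (6 → 7). Not NE.
(Patch, Harden): Defender gets 6, best alternative 4; Attacker gets 7, best alternative 6. No profitable deviation — NE.
(Monitor, Monitor): Defender can switch to Patch (3 → 7). Not NE.
(Monitor, Decoy): Defender can switch to Decoy (7 → 9). Not NE.
(Monitor, Harden): Defender can switch to Patch (4 → 6). Not NE.
(Decoy, Monitor): Defender can switch to Patch (4 → 7). Not NE.
(Decoy, Decoy): Defender gets 9, best alternative 7; Attacker gets 6, best alternative 5. No profitable deviation — NE.
(Decoy, Harden): Defender can switch to Patch (3 → 6). Not NE.

Pure-strategy Nash equilibria: (Patch, Harden), (Decoy, Decoy)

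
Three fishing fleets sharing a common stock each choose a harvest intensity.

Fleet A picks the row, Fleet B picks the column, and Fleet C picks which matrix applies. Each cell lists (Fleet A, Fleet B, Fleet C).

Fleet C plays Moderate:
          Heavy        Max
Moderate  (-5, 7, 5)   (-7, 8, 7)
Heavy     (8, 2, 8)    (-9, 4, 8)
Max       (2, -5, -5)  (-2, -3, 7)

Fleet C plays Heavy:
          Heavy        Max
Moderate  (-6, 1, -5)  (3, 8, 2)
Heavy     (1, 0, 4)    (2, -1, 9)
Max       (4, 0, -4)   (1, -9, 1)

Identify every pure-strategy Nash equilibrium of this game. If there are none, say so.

The pure Nash equilibria are (Max, Heavy, Heavy) and (Max, Max, Moderate).

For each player, find the best response to each opponent profile; mutual best responses are the pure NE.
Fleet A against (Heavy, Moderate): payoffs -5, 8, 2 → best response Heavy.
Fleet A against (Heavy, Heavy): payoffs -6, 1, 4 → best response Max.
Fleet A against (Max, Moderate): payoffs -7, -9, -2 → best response Max.
Fleet A against (Max, Heavy): payoffs 3, 2, 1 → best response Moderate.
Fleet B against (Moderate, Moderate): payoffs 7, 8 → best response Max.
Fleet B against (Moderate, Heavy): payoffs 1, 8 → best response Max.
Fleet B against (Heavy, Moderate): payoffs 2, 4 → best response Max.
Fleet B against (Heavy, Heavy): payoffs 0, -1 → best response Heavy.
Fleet B against (Max, Moderate): payoffs -5, -3 → best response Max.
Fleet B against (Max, Heavy): payoffs 0, -9 → best response Heavy.
Fleet C against (Moderate, Heavy): payoffs 5, -5 → best response Moderate.
Fleet C against (Moderate, Max): payoffs 7, 2 → best response Moderate.
Fleet C against (Heavy, Heavy): payoffs 8, 4 → best response Moderate.
Fleet C against (Heavy, Max): payoffs 8, 9 → best response Heavy.
Fleet C against (Max, Heavy): payoffs -5, -4 → best response Heavy.
Fleet C against (Max, Max): payoffs 7, 1 → best response Moderate.
Mutual best responses: (Max, Heavy, Heavy); (Max, Max, Moderate).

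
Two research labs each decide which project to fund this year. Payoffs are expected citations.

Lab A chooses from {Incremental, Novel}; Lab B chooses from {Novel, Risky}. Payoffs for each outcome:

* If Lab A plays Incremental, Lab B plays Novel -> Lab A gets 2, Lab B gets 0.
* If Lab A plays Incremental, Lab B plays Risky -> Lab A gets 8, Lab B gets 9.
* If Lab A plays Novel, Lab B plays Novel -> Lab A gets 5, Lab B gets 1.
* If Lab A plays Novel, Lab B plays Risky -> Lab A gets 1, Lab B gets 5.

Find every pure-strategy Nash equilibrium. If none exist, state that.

For each player, find the best response to each opponent profile; mutual best responses are the pure NE.
Lab A against Novel: payoffs 2, 5 → best response Novel.
Lab A against Risky: payoffs 8, 1 → best response Incremental.
Lab B against Incremental: payoffs 0, 9 → best response Risky.
Lab B against Novel: payoffs 1, 5 → best response Risky.
Mutual best responses: (Incremental, Risky).

The unique pure-strategy Nash equilibrium is (Incremental, Risky).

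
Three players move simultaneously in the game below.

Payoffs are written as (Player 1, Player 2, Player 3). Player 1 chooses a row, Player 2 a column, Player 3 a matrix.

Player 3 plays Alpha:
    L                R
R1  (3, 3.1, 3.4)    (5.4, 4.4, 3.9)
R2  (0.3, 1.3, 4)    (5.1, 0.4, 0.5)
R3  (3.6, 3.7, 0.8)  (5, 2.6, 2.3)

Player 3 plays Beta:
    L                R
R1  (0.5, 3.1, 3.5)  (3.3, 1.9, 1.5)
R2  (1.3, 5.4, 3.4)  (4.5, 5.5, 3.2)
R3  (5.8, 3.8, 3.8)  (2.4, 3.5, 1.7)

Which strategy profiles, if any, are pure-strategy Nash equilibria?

The pure Nash equilibria are (R1, R, Alpha) and (R2, R, Beta) and (R3, L, Beta).

Player 1 against (L, Alpha): payoffs 3, 0.3, 3.6 → best response R3.
Player 1 against (L, Beta): payoffs 0.5, 1.3, 5.8 → best response R3.
Player 1 against (R, Alpha): payoffs 5.4, 5.1, 5 → best response R1.
Player 1 against (R, Beta): payoffs 3.3, 4.5, 2.4 → best response R2.
Player 2 against (R1, Alpha): payoffs 3.1, 4.4 → best response R.
Player 2 against (R1, Beta): payoffs 3.1, 1.9 → best response L.
Player 2 against (R2, Alpha): payoffs 1.3, 0.4 → best response L.
Player 2 against (R2, Beta): payoffs 5.4, 5.5 → best response R.
Player 2 against (R3, Alpha): payoffs 3.7, 2.6 → best response L.
Player 2 against (R3, Beta): payoffs 3.8, 3.5 → best response L.
Player 3 against (R1, L): payoffs 3.4, 3.5 → best response Beta.
Player 3 against (R1, R): payoffs 3.9, 1.5 → best response Alpha.
Player 3 against (R2, L): payoffs 4, 3.4 → best response Alpha.
Player 3 against (R2, R): payoffs 0.5, 3.2 → best response Beta.
Player 3 against (R3, L): payoffs 0.8, 3.8 → best response Beta.
Player 3 against (R3, R): payoffs 2.3, 1.7 → best response Alpha.
Mutual best responses: (R1, R, Alpha); (R2, R, Beta); (R3, L, Beta).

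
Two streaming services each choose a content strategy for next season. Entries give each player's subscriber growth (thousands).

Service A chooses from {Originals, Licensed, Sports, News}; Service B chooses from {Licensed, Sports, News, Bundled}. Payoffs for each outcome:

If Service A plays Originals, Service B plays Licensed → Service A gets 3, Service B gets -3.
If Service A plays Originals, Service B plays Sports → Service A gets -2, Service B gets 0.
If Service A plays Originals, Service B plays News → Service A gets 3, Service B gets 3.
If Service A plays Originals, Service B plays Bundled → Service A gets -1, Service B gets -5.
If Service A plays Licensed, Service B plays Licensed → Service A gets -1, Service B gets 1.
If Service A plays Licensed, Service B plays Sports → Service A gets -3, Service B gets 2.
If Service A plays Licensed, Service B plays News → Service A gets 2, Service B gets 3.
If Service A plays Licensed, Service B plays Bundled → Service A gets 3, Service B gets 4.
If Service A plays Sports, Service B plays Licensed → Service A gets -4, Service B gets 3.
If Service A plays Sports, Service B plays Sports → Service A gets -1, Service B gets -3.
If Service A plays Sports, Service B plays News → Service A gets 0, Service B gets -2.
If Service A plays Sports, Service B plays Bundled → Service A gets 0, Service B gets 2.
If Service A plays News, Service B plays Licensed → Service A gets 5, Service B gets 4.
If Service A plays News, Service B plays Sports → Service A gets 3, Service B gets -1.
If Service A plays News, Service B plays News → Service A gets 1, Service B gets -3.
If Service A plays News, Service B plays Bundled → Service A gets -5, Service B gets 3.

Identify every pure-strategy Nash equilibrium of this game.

The pure Nash equilibria are (Originals, News), (Licensed, Bundled), (News, Licensed).

For each player, find the best response to each opponent profile; mutual best responses are the pure NE.
Service A against Licensed: payoffs 3, -1, -4, 5 → best response News.
Service A against Sports: payoffs -2, -3, -1, 3 → best response News.
Service A against News: payoffs 3, 2, 0, 1 → best response Originals.
Service A against Bundled: payoffs -1, 3, 0, -5 → best response Licensed.
Service B against Originals: payoffs -3, 0, 3, -5 → best response News.
Service B against Licensed: payoffs 1, 2, 3, 4 → best response Bundled.
Service B against Sports: payoffs 3, -3, -2, 2 → best response Licensed.
Service B against News: payoffs 4, -1, -3, 3 → best response Licensed.
Mutual best responses: (Originals, News); (Licensed, Bundled); (News, Licensed).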